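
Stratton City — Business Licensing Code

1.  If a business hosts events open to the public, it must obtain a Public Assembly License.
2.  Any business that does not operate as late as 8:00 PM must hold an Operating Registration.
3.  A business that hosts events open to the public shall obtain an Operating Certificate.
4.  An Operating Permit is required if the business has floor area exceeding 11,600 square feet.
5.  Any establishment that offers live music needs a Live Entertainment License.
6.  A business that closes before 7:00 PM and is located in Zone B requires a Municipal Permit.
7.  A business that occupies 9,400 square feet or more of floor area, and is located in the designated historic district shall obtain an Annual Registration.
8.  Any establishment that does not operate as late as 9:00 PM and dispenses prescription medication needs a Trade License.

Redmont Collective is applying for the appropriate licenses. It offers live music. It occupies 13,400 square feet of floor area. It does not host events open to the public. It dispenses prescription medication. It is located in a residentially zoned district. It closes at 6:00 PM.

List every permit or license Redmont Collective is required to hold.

Live Entertainment License, Operating Permit, Operating Registration, Trade License

1. does not host events open to the public → Public Assembly License not required.
2. closes 6:00 PM, at/before 8:00 PM → Operating Registration required.
3. does not host events open to the public → Operating Certificate not required.
4. floor area 13,400 square feet > 11,600 square feet → Operating Permit required.
5. offers live music → Live Entertainment License required.
6. closes 6:00 PM, at/before 7:00 PM; is located in a residentially zoned district (not: is located in Zone B) → Municipal Permit not required.
7. floor area 13,400 square feet ≥ 9,400 square feet; is located in a residentially zoned district (not: is located in the designated historic district) → Annual Registration not required.
8. closes 6:00 PM, at/before 9:00 PM; dispenses prescription medication → Trade License required.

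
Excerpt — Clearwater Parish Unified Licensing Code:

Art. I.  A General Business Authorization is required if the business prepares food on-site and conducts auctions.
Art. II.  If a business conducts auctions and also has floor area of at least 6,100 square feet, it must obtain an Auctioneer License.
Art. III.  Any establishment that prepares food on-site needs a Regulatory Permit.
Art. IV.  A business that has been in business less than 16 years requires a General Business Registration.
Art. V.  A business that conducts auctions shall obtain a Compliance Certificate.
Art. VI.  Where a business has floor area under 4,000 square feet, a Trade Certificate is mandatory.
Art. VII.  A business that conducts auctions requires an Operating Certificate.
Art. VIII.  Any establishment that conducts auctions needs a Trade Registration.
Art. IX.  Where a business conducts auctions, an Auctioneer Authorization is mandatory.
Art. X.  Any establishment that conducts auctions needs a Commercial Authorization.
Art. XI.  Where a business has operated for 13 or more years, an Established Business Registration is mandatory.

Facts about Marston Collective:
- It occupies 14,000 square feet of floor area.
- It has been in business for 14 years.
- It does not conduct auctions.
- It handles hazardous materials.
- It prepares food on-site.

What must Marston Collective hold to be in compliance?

Art. I. prepares food on-site; does not conduct auctions → General Business Authorization not required.
Art. II. does not conduct auctions; floor area 14,000 square feet ≥ 6,100 square feet → Auctioneer License not required.
Art. III. prepares food on-site → Regulatory Permit required.
Art. IV. years in business 14 < 16 → General Business Registration required.
Art. V. does not conduct auctions → Compliance Certificate not required.
Art. VI. floor area 14,000 square feet ≥ 4,000 square feet → Trade Certificate not required.
Art. VII. does not conduct auctions → Operating Certificate not required.
Art. VIII. does not conduct auctions → Trade Registration not required.
Art. IX. does not conduct auctions → Auctioneer Authorization not required.
Art. X. does not conduct auctions → Commercial Authorization not required.
Art. XI. years in business 14 ≥ 13 → Established Business Registration required.

Established Business Registration, General Business Registration, Regulatory Permit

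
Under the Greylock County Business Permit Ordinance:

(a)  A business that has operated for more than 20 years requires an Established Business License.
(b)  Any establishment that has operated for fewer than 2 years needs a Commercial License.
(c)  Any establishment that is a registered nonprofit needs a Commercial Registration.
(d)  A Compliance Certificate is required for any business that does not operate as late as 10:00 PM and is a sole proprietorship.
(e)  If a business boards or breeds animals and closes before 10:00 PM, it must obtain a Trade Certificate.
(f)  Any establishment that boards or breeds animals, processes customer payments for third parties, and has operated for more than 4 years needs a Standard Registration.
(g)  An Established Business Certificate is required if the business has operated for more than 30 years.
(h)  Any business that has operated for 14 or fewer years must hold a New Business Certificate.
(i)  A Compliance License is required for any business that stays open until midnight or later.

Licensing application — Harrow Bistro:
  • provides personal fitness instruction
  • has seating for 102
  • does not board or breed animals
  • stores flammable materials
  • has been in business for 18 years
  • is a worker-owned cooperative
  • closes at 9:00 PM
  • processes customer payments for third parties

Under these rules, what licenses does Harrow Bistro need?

(a) years in business 18 ≤ 20 → Established Business License not required.
(b) years in business 18 ≥ 2 → Commercial License not required.
(c) is a worker-owned cooperative (not: is a registered nonprofit) → Commercial Registration not required.
(d) closes 9:00 PM, at/before 10:00 PM; is a worker-owned cooperative (not: is a sole proprietorship) → Compliance Certificate not required.
(e) does not board or breed animals; closes 9:00 PM, at/before 10:00 PM → Trade Certificate not required.
(f) does not board or breed animals; processes customer payments for third parties; years in business 18 > 4 → Standard Registration not required.
(g) years in business 18 ≤ 30 → Established Business Certificate not required.
(h) years in business 18 > 14 → New Business Certificate not required.
(i) closes 9:00 PM, at/before midnight → Compliance License not required.

None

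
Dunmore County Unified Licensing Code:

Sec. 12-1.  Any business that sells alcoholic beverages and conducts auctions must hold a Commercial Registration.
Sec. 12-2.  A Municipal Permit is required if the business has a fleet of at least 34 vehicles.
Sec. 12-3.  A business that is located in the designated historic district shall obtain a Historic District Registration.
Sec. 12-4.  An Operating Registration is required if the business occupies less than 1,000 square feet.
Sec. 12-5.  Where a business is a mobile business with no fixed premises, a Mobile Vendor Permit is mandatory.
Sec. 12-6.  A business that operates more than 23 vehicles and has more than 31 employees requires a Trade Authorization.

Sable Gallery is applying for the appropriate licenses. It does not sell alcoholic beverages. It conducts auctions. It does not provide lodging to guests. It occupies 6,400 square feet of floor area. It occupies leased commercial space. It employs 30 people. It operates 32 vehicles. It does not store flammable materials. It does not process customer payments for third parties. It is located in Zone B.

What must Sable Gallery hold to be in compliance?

None

Sec. 12-1. does not sell alcoholic beverages; conducts auctions → Commercial Registration not required.
Sec. 12-2. vehicles 32 < 34 → Municipal Permit not required.
Sec. 12-3. is located in Zone B (not: is located in the designated historic district) → Historic District Registration not required.
Sec. 12-4. floor area 6,400 square feet ≥ 1,000 square feet → Operating Registration not required.
Sec. 12-5. occupies leased commercial space (not: is a mobile business with no fixed premises) → Mobile Vendor Permit not required.
Sec. 12-6. vehicles 32 > 23; employees 30 ≤ 31 → Trade Authorization not required.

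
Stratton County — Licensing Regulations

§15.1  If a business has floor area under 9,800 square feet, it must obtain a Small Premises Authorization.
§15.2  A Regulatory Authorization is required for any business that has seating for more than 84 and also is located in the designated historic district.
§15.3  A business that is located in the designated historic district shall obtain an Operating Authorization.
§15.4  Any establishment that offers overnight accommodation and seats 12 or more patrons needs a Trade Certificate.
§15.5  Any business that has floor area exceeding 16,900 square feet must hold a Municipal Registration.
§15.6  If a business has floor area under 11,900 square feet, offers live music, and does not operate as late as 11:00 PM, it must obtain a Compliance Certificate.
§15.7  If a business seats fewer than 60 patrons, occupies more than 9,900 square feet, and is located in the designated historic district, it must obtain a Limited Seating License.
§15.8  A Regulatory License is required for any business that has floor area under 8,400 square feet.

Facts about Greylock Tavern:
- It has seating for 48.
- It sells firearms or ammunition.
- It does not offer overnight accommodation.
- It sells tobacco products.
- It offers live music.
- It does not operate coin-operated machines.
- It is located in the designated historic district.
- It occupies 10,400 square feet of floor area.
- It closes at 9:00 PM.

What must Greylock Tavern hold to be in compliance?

§15.1 floor area 10,400 square feet ≥ 9,800 square feet → Small Premises Authorization not required.
§15.2 seating 48 ≤ 84; is located in the designated historic district → Regulatory Authorization not required.
§15.3 is located in the designated historic district → Operating Authorization required.
§15.4 does not offer overnight accommodation; seating 48 ≥ 12 → Trade Certificate not required.
§15.5 floor area 10,400 square feet ≤ 16,900 square feet → Municipal Registration not required.
§15.6 floor area 10,400 square feet < 11,900 square feet; offers live music; closes 9:00 PM, at/before 11:00 PM → Compliance Certificate required.
§15.7 seating 48 < 60; floor area 10,400 square feet > 9,900 square feet; is located in the designated historic district → Limited Seating License required.
§15.8 floor area 10,400 square feet ≥ 8,400 square feet → Regulatory License not required.

Compliance Certificate, Limited Seating License, Operating Authorization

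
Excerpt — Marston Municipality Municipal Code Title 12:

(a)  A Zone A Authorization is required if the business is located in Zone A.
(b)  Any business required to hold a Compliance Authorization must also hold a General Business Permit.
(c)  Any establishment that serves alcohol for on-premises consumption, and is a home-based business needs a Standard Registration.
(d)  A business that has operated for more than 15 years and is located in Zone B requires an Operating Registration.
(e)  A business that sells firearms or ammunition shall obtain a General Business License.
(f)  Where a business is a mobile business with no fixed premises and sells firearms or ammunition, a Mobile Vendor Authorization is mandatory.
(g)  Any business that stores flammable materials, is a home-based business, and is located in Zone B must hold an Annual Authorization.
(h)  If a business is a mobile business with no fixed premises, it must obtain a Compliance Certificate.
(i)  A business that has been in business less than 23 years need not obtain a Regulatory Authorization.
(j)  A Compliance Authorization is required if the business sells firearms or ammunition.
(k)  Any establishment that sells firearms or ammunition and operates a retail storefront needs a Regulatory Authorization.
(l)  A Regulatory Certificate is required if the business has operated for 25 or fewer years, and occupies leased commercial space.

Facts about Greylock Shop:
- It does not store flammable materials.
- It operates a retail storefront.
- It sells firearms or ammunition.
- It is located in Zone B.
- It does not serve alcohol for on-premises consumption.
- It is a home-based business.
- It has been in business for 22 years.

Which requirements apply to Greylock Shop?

(a) is located in Zone B (not: is located in Zone A) → Zone A Authorization not required.
(b) Compliance Authorization is required → General Business Permit also required.
(c) does not serve alcohol for on-premises consumption; is a home-based business → Standard Registration not required.
(d) years in business 22 > 15; is located in Zone B → Operating Registration required.
(e) sells firearms or ammunition → General Business License required.
(f) is a home-based business (not: is a mobile business with no fixed premises); sells firearms or ammunition → Mobile Vendor Authorization not required.
(g) does not store flammable materials; is a home-based business; is located in Zone B → Annual Authorization not required.
(h) is a home-based business (not: is a mobile business with no fixed premises) → Compliance Certificate not required.
(i) years in business 22 < 23 → exempt from Regulatory Authorization.
(j) sells firearms or ammunition → Compliance Authorization required.
(k) sells firearms or ammunition; operates a retail storefront → Regulatory Authorization required.
(l) years in business 22 ≤ 25; is a home-based business (not: occupies leased commercial space) → Regulatory Certificate not required.

Compliance Authorization, General Business License, General Business Permit, Operating Registration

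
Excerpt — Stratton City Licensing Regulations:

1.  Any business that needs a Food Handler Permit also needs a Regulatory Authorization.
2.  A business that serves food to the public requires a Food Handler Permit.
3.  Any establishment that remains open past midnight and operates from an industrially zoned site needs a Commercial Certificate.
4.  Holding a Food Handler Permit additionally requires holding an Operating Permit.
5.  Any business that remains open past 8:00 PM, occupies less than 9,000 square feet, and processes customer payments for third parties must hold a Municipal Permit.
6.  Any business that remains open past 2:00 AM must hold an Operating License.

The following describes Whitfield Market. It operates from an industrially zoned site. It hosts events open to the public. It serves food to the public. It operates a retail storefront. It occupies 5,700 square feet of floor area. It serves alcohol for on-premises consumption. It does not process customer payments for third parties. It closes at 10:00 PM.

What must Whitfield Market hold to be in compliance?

Food Handler Permit, Operating Permit, Regulatory Authorization

1. Food Handler Permit is required → Regulatory Authorization also required.
2. serves food to the public → Food Handler Permit required.
3. closes 10:00 PM, at/before midnight; operates from an industrially zoned site → Commercial Certificate not required.
4. Food Handler Permit is required → Operating Permit also required.
5. closes 10:00 PM, after 8:00 PM; floor area 5,700 square feet < 9,000 square feet; does not process customer payments for third parties → Municipal Permit not required.
6. closes 10:00 PM, at/before 2:00 AM → Operating License not required.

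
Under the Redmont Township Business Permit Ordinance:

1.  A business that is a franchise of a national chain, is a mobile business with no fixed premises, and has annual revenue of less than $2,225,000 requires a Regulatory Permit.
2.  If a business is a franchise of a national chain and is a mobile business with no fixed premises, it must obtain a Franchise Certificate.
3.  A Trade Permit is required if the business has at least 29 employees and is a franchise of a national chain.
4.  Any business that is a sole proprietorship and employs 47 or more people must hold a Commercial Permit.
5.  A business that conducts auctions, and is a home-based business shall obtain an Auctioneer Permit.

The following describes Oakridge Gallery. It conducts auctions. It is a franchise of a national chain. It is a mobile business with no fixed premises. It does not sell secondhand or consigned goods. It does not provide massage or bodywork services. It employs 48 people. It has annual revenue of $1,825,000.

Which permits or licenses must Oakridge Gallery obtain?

1. is a franchise of a national chain; is a mobile business with no fixed premises; revenue $1,825,000 < $2,225,000 → Regulatory Permit required.
2. is a franchise of a national chain; is a mobile business with no fixed premises → Franchise Certificate required.
3. employees 48 ≥ 29; is a franchise of a national chain → Trade Permit required.
4. is a franchise of a national chain (not: is a sole proprietorship); employees 48 ≥ 47 → Commercial Permit not required.
5. conducts auctions; is a mobile business with no fixed premises (not: is a home-based business) → Auctioneer Permit not required.

Franchise Certificate, Regulatory Permit, Trade Permit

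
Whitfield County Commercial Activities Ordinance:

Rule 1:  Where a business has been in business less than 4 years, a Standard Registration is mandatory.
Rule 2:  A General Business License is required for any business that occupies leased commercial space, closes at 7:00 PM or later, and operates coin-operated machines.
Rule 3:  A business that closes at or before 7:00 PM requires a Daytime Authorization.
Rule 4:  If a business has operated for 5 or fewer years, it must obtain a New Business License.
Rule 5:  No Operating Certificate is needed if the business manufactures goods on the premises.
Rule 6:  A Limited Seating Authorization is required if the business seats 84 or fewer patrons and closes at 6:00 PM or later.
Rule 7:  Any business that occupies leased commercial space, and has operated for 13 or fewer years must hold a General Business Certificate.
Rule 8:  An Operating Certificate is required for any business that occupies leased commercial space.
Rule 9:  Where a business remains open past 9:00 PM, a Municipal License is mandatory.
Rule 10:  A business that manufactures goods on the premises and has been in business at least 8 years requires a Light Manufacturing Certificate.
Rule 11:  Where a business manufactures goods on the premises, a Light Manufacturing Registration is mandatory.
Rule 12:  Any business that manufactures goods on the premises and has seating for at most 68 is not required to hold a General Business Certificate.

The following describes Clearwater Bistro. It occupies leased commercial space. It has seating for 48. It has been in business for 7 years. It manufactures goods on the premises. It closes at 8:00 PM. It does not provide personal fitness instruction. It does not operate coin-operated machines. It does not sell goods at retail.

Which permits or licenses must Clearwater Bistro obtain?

Rule 1: years in business 7 ≥ 4 → Standard Registration not required.
Rule 2: occupies leased commercial space; closes 8:00 PM, after 7:00 PM; does not operate coin-operated machines → General Business License not required.
Rule 3: closes 8:00 PM, after 7:00 PM → Daytime Authorization not required.
Rule 4: years in business 7 > 5 → New Business License not required.
Rule 5: manufactures goods on the premises → exempt from Operating Certificate.
Rule 6: seating 48 ≤ 84; closes 8:00 PM, after 6:00 PM → Limited Seating Authorization required.
Rule 7: occupies leased commercial space; years in business 7 ≤ 13 → General Business Certificate required.
Rule 8: occupies leased commercial space → Operating Certificate required.
Rule 9: closes 8:00 PM, at/before 9:00 PM → Municipal License not required.
Rule 10: manufactures goods on the premises; years in business 7 < 8 → Light Manufacturing Certificate not required.
Rule 11: manufactures goods on the premises → Light Manufacturing Registration required.
Rule 12: manufactures goods on the premises; seating 48 ≤ 68 → exempt from General Business Certificate.

Light Manufacturing Registration, Limited Seating Authorization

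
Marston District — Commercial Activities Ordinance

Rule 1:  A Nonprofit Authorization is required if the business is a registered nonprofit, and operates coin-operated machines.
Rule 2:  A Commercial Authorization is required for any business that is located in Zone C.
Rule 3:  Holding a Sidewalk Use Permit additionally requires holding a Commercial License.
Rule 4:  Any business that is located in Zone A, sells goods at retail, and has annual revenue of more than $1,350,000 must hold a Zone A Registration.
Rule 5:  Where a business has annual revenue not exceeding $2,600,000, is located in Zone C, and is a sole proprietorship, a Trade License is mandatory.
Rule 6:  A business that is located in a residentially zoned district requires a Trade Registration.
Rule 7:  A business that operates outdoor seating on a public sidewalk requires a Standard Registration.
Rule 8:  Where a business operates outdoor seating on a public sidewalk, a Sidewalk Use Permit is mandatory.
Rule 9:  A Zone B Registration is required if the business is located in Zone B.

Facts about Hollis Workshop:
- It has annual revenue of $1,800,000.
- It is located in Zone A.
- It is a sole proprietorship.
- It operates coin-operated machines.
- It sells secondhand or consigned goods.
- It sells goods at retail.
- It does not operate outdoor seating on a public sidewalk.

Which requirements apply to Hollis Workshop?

Zone A Registration

Rule 1: is a sole proprietorship (not: is a registered nonprofit); operates coin-operated machines → Nonprofit Authorization not required.
Rule 2: is located in Zone A (not: is located in Zone C) → Commercial Authorization not required.
Rule 3: Sidewalk Use Permit is not required → no effect.
Rule 4: is located in Zone A; sells goods at retail; revenue $1,800,000 > $1,350,000 → Zone A Registration required.
Rule 5: revenue $1,800,000 ≤ $2,600,000; is located in Zone A (not: is located in Zone C); is a sole proprietorship → Trade License not required.
Rule 6: is located in Zone A (not: is located in a residentially zoned district) → Trade Registration not required.
Rule 7: does not operate outdoor seating on a public sidewalk → Standard Registration not required.
Rule 8: does not operate outdoor seating on a public sidewalk → Sidewalk Use Permit not required.
Rule 9: is located in Zone A (not: is located in Zone B) → Zone B Registration not required.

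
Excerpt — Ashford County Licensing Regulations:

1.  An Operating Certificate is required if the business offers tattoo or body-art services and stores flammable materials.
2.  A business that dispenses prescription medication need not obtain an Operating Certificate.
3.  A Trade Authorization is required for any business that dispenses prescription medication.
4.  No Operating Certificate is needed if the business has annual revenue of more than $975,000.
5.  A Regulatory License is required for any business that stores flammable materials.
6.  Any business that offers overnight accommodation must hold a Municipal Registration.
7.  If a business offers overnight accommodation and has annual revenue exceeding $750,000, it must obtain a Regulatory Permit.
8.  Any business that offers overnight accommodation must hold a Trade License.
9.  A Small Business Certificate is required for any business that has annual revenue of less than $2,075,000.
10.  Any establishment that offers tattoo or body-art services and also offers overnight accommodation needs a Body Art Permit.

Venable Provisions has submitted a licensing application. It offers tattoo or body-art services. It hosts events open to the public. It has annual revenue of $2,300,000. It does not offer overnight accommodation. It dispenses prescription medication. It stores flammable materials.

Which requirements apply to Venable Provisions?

1. offers tattoo or body-art services; stores flammable materials → Operating Certificate required.
2. dispenses prescription medication → exempt from Operating Certificate.
3. dispenses prescription medication → Trade Authorization required.
4. revenue $2,300,000 > $975,000 → exempt from Operating Certificate.
5. stores flammable materials → Regulatory License required.
6. does not offer overnight accommodation → Municipal Registration not required.
7. does not offer overnight accommodation; revenue $2,300,000 > $750,000 → Regulatory Permit not required.
8. does not offer overnight accommodation → Trade License not required.
9. revenue $2,300,000 ≥ $2,075,000 → Small Business Certificate not required.
10. offers tattoo or body-art services; does not offer overnight accommodation → Body Art Permit not required.

Regulatory License, Trade Authorization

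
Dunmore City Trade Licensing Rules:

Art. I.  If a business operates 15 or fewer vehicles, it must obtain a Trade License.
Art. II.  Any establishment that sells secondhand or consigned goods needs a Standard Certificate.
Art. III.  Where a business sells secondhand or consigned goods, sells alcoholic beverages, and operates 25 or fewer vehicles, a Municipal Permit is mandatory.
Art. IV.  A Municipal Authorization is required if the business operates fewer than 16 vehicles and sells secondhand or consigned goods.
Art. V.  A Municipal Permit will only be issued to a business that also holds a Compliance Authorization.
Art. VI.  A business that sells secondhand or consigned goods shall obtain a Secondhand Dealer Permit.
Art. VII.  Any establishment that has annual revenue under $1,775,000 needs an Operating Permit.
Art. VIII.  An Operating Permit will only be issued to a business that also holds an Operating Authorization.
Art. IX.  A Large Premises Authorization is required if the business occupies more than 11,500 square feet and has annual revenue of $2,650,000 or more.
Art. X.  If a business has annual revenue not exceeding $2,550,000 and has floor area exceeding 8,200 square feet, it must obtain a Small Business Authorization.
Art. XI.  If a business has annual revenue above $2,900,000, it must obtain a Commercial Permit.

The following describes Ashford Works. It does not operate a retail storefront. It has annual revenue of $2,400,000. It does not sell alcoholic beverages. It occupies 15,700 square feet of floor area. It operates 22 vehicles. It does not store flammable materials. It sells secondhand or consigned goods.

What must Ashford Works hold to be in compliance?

Secondhand Dealer Permit, Small Business Authorization, Standard Certificate

Art. I. vehicles 22 > 15 → Trade License not required.
Art. II. sells secondhand or consigned goods → Standard Certificate required.
Art. III. sells secondhand or consigned goods; does not sell alcoholic beverages; vehicles 22 ≤ 25 → Municipal Permit not required.
Art. IV. vehicles 22 ≥ 16; sells secondhand or consigned goods → Municipal Authorization not required.
Art. V. Municipal Permit is not required → no effect.
Art. VI. sells secondhand or consigned goods → Secondhand Dealer Permit required.
Art. VII. revenue $2,400,000 ≥ $1,775,000 → Operating Permit not required.
Art. VIII. Operating Permit is not required → no effect.
Art. IX. floor area 15,700 square feet > 11,500 square feet; revenue $2,400,000 < $2,650,000 → Large Premises Authorization not required.
Art. X. revenue $2,400,000 ≤ $2,550,000; floor area 15,700 square feet > 8,200 square feet → Small Business Authorization required.
Art. XI. revenue $2,400,000 ≤ $2,900,000 → Commercial Permit not required.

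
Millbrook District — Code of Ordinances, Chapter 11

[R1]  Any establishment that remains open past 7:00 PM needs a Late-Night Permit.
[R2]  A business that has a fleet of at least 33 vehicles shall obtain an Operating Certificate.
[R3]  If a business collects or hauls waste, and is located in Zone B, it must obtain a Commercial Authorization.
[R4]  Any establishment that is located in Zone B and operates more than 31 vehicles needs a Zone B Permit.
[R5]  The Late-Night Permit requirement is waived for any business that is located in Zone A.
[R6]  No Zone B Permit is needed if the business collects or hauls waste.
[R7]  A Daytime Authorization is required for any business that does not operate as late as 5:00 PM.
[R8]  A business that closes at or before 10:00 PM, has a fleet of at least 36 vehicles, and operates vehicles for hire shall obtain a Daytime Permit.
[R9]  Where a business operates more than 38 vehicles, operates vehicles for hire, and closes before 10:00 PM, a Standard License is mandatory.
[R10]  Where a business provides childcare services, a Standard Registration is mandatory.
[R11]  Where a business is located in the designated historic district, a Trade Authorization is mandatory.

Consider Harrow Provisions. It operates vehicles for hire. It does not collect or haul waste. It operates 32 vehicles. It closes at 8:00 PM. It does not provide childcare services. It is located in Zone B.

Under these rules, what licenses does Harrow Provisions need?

[R1] closes 8:00 PM, after 7:00 PM → Late-Night Permit required.
[R2] vehicles 32 < 33 → Operating Certificate not required.
[R3] does not collect or haul waste; is located in Zone B → Commercial Authorization not required.
[R4] is located in Zone B; vehicles 32 > 31 → Zone B Permit required.
[R5] is located in Zone B (not: is located in Zone A) → Late-Night Permit exemption does not apply.
[R6] does not collect or haul waste → Zone B Permit exemption does not apply.
[R7] closes 8:00 PM, after 5:00 PM → Daytime Authorization not required.
[R8] closes 8:00 PM, at/before 10:00 PM; vehicles 32 < 36; operates vehicles for hire → Daytime Permit not required.
[R9] vehicles 32 ≤ 38; operates vehicles for hire; closes 8:00 PM, at/before 10:00 PM → Standard License not required.
[R10] does not provide childcare services → Standard Registration not required.
[R11] is located in Zone B (not: is located in the designated historic district) → Trade Authorization not required.

Late-Night Permit, Zone B Permit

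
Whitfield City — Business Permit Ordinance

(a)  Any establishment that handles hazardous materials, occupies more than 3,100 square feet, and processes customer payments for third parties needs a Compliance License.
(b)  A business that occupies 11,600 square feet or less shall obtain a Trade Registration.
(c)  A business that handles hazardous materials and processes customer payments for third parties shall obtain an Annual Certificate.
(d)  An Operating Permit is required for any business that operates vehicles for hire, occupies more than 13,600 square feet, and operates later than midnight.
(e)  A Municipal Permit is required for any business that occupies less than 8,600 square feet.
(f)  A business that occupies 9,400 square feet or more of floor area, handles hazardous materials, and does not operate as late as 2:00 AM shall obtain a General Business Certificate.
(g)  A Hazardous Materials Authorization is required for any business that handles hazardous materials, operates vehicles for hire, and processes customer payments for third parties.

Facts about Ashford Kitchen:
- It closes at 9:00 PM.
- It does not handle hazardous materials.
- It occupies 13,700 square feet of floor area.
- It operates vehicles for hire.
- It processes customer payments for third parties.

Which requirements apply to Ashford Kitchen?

None

(a) does not handle hazardous materials; floor area 13,700 square feet > 3,100 square feet; processes customer payments for third parties → Compliance License not required.
(b) floor area 13,700 square feet > 11,600 square feet → Trade Registration not required.
(c) does not handle hazardous materials; processes customer payments for third parties → Annual Certificate not required.
(d) operates vehicles for hire; floor area 13,700 square feet > 13,600 square feet; closes 9:00 PM, at/before midnight → Operating Permit not required.
(e) floor area 13,700 square feet ≥ 8,600 square feet → Municipal Permit not required.
(f) floor area 13,700 square feet ≥ 9,400 square feet; does not handle hazardous materials; closes 9:00 PM, at/before 2:00 AM → General Business Certificate not required.
(g) does not handle hazardous materials; operates vehicles for hire; processes customer payments for third parties → Hazardous Materials Authorization not required.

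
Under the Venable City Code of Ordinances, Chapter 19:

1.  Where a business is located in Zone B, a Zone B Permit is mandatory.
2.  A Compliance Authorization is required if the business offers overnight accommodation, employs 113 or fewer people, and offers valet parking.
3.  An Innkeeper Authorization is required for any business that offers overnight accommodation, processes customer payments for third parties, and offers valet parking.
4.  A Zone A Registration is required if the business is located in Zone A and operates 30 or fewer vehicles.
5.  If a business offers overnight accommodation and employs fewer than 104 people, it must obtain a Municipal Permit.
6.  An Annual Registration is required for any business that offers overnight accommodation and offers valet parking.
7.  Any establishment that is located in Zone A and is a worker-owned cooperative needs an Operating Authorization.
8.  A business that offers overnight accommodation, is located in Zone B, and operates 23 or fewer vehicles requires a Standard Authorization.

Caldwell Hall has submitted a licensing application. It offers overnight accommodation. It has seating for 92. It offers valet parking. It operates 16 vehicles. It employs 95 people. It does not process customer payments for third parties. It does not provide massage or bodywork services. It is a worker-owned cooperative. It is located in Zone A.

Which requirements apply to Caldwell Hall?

1. is located in Zone A (not: is located in Zone B) → Zone B Permit not required.
2. offers overnight accommodation; employees 95 ≤ 113; offers valet parking → Compliance Authorization required.
3. offers overnight accommodation; does not process customer payments for third parties; offers valet parking → Innkeeper Authorization not required.
4. is located in Zone A; vehicles 16 ≤ 30 → Zone A Registration required.
5. offers overnight accommodation; employees 95 < 104 → Municipal Permit required.
6. offers overnight accommodation; offers valet parking → Annual Registration required.
7. is located in Zone A; is a worker-owned cooperative → Operating Authorization required.
8. offers overnight accommodation; is located in Zone A (not: is located in Zone B); vehicles 16 ≤ 23 → Standard Authorization not required.

Annual Registration, Compliance Authorization, Municipal Permit, Operating Authorization, Zone A Registration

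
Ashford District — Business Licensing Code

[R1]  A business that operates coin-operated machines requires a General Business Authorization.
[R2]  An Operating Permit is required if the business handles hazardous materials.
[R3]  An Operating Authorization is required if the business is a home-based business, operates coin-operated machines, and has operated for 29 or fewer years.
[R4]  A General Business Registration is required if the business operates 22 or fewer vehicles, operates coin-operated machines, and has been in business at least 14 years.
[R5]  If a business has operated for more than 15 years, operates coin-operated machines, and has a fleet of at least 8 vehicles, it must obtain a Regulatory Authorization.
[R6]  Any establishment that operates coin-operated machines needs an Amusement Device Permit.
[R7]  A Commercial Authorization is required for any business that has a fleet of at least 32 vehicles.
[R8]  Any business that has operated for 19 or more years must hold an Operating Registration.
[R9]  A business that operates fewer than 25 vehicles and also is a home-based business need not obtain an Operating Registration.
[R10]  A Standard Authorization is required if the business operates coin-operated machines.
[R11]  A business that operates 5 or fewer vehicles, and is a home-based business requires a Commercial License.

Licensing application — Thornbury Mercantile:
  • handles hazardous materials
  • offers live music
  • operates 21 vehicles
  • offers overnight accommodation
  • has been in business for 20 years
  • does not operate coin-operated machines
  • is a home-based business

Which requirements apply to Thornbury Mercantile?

[R1] does not operate coin-operated machines → General Business Authorization not required.
[R2] handles hazardous materials → Operating Permit required.
[R3] is a home-based business; does not operate coin-operated machines; years in business 20 ≤ 29 → Operating Authorization not required.
[R4] vehicles 21 ≤ 22; does not operate coin-operated machines; years in business 20 ≥ 14 → General Business Registration not required.
[R5] years in business 20 > 15; does not operate coin-operated machines; vehicles 21 ≥ 8 → Regulatory Authorization not required.
[R6] does not operate coin-operated machines → Amusement Device Permit not required.
[R7] vehicles 21 < 32 → Commercial Authorization not required.
[R8] years in business 20 ≥ 19 → Operating Registration required.
[R9] vehicles 21 < 25; is a home-based business → exempt from Operating Registration.
[R10] does not operate coin-operated machines → Standard Authorization not required.
[R11] vehicles 21 > 5; is a home-based business → Commercial License not required.

Operating Permit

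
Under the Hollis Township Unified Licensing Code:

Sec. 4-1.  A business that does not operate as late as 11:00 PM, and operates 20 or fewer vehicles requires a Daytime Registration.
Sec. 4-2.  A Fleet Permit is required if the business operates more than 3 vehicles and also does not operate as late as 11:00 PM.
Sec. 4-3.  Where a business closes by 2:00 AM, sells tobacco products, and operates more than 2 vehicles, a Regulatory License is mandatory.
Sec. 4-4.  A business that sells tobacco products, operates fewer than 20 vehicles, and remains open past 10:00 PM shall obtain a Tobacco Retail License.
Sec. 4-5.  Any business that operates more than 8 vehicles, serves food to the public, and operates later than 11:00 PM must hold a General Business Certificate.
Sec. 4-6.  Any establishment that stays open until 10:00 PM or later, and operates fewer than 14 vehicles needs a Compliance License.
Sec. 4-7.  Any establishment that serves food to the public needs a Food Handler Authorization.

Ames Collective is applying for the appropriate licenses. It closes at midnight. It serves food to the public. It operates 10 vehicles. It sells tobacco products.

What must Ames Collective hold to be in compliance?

Sec. 4-1. closes midnight, after 11:00 PM; vehicles 10 ≤ 20 → Daytime Registration not required.
Sec. 4-2. vehicles 10 > 3; closes midnight, after 11:00 PM → Fleet Permit not required.
Sec. 4-3. closes midnight, at/before 2:00 AM; sells tobacco products; vehicles 10 > 2 → Regulatory License required.
Sec. 4-4. sells tobacco products; vehicles 10 < 20; closes midnight, after 10:00 PM → Tobacco Retail License required.
Sec. 4-5. vehicles 10 > 8; serves food to the public; closes midnight, after 11:00 PM → General Business Certificate required.
Sec. 4-6. closes midnight, after 10:00 PM; vehicles 10 < 14 → Compliance License required.
Sec. 4-7. serves food to the public → Food Handler Authorization required.

Compliance License, Food Handler Authorization, General Business Certificate, Regulatory License, Tobacco Retail License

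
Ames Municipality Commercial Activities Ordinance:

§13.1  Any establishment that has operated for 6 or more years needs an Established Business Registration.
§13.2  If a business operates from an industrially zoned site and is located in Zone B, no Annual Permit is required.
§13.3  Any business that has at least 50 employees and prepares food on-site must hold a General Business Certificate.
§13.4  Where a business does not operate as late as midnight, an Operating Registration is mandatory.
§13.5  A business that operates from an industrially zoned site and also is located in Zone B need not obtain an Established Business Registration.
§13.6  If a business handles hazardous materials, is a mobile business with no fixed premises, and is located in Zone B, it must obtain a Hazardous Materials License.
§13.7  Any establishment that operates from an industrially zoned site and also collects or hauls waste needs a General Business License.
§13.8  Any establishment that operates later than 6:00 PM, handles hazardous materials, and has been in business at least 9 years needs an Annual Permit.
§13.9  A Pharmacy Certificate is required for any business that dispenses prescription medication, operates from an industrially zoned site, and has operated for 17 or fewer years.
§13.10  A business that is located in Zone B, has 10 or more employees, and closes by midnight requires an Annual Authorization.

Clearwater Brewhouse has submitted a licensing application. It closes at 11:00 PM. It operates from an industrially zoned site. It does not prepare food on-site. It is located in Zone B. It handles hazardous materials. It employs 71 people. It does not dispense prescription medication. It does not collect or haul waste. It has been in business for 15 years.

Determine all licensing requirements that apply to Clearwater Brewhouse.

Annual Authorization, Operating Registration

§13.1 years in business 15 ≥ 6 → Established Business Registration required.
§13.2 operates from an industrially zoned site; is located in Zone B → exempt from Annual Permit.
§13.3 employees 71 ≥ 50; does not prepare food on-site → General Business Certificate not required.
§13.4 closes 11:00 PM, at/before midnight → Operating Registration required.
§13.5 operates from an industrially zoned site; is located in Zone B → exempt from Established Business Registration.
§13.6 handles hazardous materials; operates from an industrially zoned site (not: is a mobile business with no fixed premises); is located in Zone B → Hazardous Materials License not required.
§13.7 operates from an industrially zoned site; does not collect or haul waste → General Business License not required.
§13.8 closes 11:00 PM, after 6:00 PM; handles hazardous materials; years in business 15 ≥ 9 → Annual Permit required.
§13.9 does not dispense prescription medication; operates from an industrially zoned site; years in business 15 ≤ 17 → Pharmacy Certificate not required.
§13.10 is located in Zone B; employees 71 ≥ 10; closes 11:00 PM, at/before midnight → Annual Authorization required.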